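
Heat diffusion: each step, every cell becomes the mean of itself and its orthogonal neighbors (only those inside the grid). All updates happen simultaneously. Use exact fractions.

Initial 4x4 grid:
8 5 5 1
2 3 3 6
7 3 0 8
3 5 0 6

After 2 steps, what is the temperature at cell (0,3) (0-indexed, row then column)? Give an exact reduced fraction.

Answer: 4

Derivation:
Step 1: cell (0,3) = 4
Step 2: cell (0,3) = 4
Full grid after step 2:
  61/12 339/80 323/80 4
  339/80 409/100 87/25 169/40
  347/80 161/50 351/100 509/120
  23/6 141/40 389/120 149/36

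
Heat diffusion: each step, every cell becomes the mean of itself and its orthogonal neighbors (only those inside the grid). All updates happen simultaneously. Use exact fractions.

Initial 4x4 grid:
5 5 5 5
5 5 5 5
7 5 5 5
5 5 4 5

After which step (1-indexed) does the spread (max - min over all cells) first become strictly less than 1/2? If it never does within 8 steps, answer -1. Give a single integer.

Answer: 4

Derivation:
Step 1: max=17/3, min=14/3, spread=1
Step 2: max=331/60, min=569/120, spread=31/40
Step 3: max=5747/1080, min=5189/1080, spread=31/60
Step 4: max=284497/54000, min=158111/32400, spread=7867/20250
  -> spread < 1/2 first at step 4
Step 5: max=5060639/972000, min=4766861/972000, spread=16321/54000
Step 6: max=251856541/48600000, min=144092237/29160000, spread=17554219/72900000
Step 7: max=7515409273/1458000000, min=4340034629/874800000, spread=423027337/2187000000
Step 8: max=224820025537/43740000000, min=130735219961/26244000000, spread=10391988403/65610000000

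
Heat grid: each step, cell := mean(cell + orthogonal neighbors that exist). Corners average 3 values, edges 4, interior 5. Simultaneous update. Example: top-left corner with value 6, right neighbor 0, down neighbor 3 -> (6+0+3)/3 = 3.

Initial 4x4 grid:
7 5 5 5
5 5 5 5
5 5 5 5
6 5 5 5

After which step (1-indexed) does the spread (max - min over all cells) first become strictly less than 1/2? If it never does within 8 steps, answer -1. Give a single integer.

Step 1: max=17/3, min=5, spread=2/3
Step 2: max=50/9, min=5, spread=5/9
Step 3: max=2333/432, min=5, spread=173/432
  -> spread < 1/2 first at step 3
Step 4: max=69287/12960, min=376/75, spread=21571/64800
Step 5: max=2059253/388800, min=90553/18000, spread=516541/1944000
Step 6: max=61434443/11664000, min=3632231/720000, spread=405047/1822500
Step 7: max=1834396781/349920000, min=196610321/38880000, spread=16225973/87480000
Step 8: max=54843683147/10497600000, min=394120889/77760000, spread=409340783/2624400000

Answer: 3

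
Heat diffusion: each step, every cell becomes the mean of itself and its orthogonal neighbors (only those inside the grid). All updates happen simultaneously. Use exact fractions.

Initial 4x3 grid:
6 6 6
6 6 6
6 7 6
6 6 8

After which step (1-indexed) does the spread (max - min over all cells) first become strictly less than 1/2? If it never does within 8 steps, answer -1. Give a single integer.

Step 1: max=27/4, min=6, spread=3/4
Step 2: max=121/18, min=6, spread=13/18
Step 3: max=7031/1080, min=2413/400, spread=5159/10800
  -> spread < 1/2 first at step 3
Step 4: max=839423/129600, min=43591/7200, spread=10957/25920
Step 5: max=49821787/7776000, min=658271/108000, spread=97051/311040
Step 6: max=2975965133/466560000, min=79217003/12960000, spread=4966121/18662400
Step 7: max=177665628247/27993600000, min=4772714677/777600000, spread=46783199/223948800
Step 8: max=10627506058373/1679616000000, min=287122703243/46656000000, spread=2328709933/13436928000

Answer: 3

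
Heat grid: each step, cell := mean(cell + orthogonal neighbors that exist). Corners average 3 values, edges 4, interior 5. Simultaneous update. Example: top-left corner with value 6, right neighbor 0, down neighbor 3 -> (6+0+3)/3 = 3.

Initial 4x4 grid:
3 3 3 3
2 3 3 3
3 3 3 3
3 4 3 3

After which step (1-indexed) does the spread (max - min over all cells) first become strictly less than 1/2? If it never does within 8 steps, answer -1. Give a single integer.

Step 1: max=10/3, min=8/3, spread=2/3
Step 2: max=391/120, min=329/120, spread=31/60
Step 3: max=3767/1200, min=3029/1080, spread=3613/10800
  -> spread < 1/2 first at step 3
Step 4: max=336151/108000, min=18547/6480, spread=81103/324000
Step 5: max=3332897/1080000, min=2800109/972000, spread=1994983/9720000
Step 6: max=29813587/9720000, min=16960987/5832000, spread=2317913/14580000
Step 7: max=2972803277/972000000, min=2557240469/874800000, spread=1182824803/8748000000
Step 8: max=26688999067/8748000000, min=15422790307/5248800000, spread=1476522833/13122000000

Answer: 3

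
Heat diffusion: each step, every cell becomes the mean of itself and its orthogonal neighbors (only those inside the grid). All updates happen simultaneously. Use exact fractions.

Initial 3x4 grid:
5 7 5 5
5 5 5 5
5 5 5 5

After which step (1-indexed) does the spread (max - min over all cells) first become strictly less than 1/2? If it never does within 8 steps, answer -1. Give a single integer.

Answer: 3

Derivation:
Step 1: max=17/3, min=5, spread=2/3
Step 2: max=331/60, min=5, spread=31/60
Step 3: max=2911/540, min=5, spread=211/540
  -> spread < 1/2 first at step 3
Step 4: max=286897/54000, min=4547/900, spread=14077/54000
Step 5: max=2570407/486000, min=273683/54000, spread=5363/24300
Step 6: max=76640809/14580000, min=152869/30000, spread=93859/583200
Step 7: max=4584274481/874800000, min=248336467/48600000, spread=4568723/34992000
Step 8: max=274220435629/52488000000, min=7471618889/1458000000, spread=8387449/83980800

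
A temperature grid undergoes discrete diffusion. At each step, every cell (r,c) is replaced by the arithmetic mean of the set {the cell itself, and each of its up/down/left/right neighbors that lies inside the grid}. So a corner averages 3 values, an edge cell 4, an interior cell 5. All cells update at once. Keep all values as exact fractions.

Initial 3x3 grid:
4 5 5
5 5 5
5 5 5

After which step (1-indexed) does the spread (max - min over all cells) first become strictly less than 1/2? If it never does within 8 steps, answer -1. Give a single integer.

Answer: 1

Derivation:
Step 1: max=5, min=14/3, spread=1/3
  -> spread < 1/2 first at step 1
Step 2: max=5, min=85/18, spread=5/18
Step 3: max=5, min=1039/216, spread=41/216
Step 4: max=1789/360, min=62669/12960, spread=347/2592
Step 5: max=17843/3600, min=3781063/777600, spread=2921/31104
Step 6: max=2134517/432000, min=227451461/46656000, spread=24611/373248
Step 7: max=47943259/9720000, min=13678077967/2799360000, spread=207329/4478976
Step 8: max=2553198401/518400000, min=821778047549/167961600000, spread=1746635/53747712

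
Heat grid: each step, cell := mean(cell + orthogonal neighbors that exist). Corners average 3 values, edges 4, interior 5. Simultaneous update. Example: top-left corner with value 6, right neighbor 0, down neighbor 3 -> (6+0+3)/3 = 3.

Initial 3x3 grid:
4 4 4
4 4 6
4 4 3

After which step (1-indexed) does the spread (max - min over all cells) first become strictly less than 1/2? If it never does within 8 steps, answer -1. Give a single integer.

Step 1: max=14/3, min=15/4, spread=11/12
Step 2: max=353/80, min=47/12, spread=119/240
  -> spread < 1/2 first at step 2
Step 3: max=9349/2160, min=4829/1200, spread=821/2700
Step 4: max=1221577/288000, min=174631/43200, spread=172111/864000
Step 5: max=32875621/7776000, min=10599457/2592000, spread=4309/31104
Step 6: max=1958423987/466560000, min=212561693/51840000, spread=36295/373248
Step 7: max=117211823989/27993600000, min=38433580913/9331200000, spread=305773/4478976
Step 8: max=7012212987683/1679616000000, min=2310571506311/559872000000, spread=2575951/53747712

Answer: 2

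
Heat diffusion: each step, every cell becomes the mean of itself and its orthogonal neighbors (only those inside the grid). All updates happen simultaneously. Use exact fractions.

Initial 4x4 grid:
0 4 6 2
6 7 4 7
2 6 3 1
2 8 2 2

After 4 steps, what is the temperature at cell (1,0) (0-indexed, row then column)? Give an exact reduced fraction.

Answer: 913343/216000

Derivation:
Step 1: cell (1,0) = 15/4
Step 2: cell (1,0) = 989/240
Step 3: cell (1,0) = 6097/1440
Step 4: cell (1,0) = 913343/216000
Full grid after step 4:
  6833/1620 926033/216000 35059/8000 4547/1080
  913343/216000 49133/11250 62719/15000 293201/72000
  102839/24000 6277/1500 35819/9000 773251/216000
  2828/675 295187/72000 787561/216000 55387/16200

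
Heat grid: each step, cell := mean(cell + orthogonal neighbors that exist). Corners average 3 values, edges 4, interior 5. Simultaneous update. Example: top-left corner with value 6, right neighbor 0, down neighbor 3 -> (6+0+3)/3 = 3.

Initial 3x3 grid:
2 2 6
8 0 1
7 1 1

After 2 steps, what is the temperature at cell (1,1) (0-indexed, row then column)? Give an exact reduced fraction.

Answer: 67/25

Derivation:
Step 1: cell (1,1) = 12/5
Step 2: cell (1,1) = 67/25
Full grid after step 2:
  43/12 119/40 5/2
  959/240 67/25 21/10
  71/18 659/240 7/4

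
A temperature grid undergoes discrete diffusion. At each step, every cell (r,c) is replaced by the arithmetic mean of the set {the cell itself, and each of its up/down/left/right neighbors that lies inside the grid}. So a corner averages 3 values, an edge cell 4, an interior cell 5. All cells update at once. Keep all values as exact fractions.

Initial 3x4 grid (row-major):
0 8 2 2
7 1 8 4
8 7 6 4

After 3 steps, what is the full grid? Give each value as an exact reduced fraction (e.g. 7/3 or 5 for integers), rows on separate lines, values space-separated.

After step 1:
  5 11/4 5 8/3
  4 31/5 21/5 9/2
  22/3 11/2 25/4 14/3
After step 2:
  47/12 379/80 877/240 73/18
  169/30 453/100 523/100 481/120
  101/18 1517/240 1237/240 185/36
After step 3:
  381/80 10103/2400 31819/7200 8437/2160
  8861/1800 15871/3000 6773/1500 33179/7200
  12647/2160 38909/7200 39319/7200 10297/2160

Answer: 381/80 10103/2400 31819/7200 8437/2160
8861/1800 15871/3000 6773/1500 33179/7200
12647/2160 38909/7200 39319/7200 10297/2160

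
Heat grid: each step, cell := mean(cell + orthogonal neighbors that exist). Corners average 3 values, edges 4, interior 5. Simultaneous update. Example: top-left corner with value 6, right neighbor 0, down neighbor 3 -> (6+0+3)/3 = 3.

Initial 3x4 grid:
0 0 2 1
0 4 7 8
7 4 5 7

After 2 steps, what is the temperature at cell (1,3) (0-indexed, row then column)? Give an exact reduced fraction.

Step 1: cell (1,3) = 23/4
Step 2: cell (1,3) = 1277/240
Full grid after step 2:
  17/12 7/4 193/60 143/36
  113/48 349/100 111/25 1277/240
  137/36 209/48 1357/240 109/18

Answer: 1277/240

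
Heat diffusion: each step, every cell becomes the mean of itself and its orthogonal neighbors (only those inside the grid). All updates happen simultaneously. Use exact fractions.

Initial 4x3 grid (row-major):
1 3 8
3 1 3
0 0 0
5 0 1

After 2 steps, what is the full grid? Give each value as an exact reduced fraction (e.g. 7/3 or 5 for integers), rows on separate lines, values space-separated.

Answer: 41/18 49/16 131/36
91/48 97/50 8/3
307/240 67/50 17/15
31/18 37/40 17/18

Derivation:
After step 1:
  7/3 13/4 14/3
  5/4 2 3
  2 1/5 1
  5/3 3/2 1/3
After step 2:
  41/18 49/16 131/36
  91/48 97/50 8/3
  307/240 67/50 17/15
  31/18 37/40 17/18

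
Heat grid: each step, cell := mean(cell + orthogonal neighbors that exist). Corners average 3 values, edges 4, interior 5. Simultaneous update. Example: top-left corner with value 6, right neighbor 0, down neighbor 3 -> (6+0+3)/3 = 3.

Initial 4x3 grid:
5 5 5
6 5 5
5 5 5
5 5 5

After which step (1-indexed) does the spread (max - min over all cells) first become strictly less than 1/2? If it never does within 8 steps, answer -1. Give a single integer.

Answer: 1

Derivation:
Step 1: max=16/3, min=5, spread=1/3
  -> spread < 1/2 first at step 1
Step 2: max=631/120, min=5, spread=31/120
Step 3: max=5611/1080, min=5, spread=211/1080
Step 4: max=556897/108000, min=9047/1800, spread=14077/108000
Step 5: max=5000407/972000, min=543683/108000, spread=5363/48600
Step 6: max=149540809/29160000, min=302869/60000, spread=93859/1166400
Step 7: max=8958274481/1749600000, min=491336467/97200000, spread=4568723/69984000
Step 8: max=536660435629/104976000000, min=14761618889/2916000000, spread=8387449/167961600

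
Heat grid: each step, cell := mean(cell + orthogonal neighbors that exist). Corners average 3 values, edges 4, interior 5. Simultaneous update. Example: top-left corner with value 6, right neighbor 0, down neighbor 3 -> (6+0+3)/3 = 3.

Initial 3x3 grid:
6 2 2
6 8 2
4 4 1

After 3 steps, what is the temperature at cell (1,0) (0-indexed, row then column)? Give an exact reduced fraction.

Answer: 17497/3600

Derivation:
Step 1: cell (1,0) = 6
Step 2: cell (1,0) = 74/15
Step 3: cell (1,0) = 17497/3600
Full grid after step 3:
  4997/1080 30019/7200 811/240
  17497/3600 1516/375 50413/14400
  9949/2160 6657/1600 3667/1080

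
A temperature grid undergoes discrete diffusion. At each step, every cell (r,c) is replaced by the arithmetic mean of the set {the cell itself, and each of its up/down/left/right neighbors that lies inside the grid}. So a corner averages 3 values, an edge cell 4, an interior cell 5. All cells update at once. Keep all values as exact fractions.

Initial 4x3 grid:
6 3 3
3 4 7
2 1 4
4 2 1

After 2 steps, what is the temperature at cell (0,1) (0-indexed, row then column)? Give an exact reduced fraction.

Answer: 239/60

Derivation:
Step 1: cell (0,1) = 4
Step 2: cell (0,1) = 239/60
Full grid after step 2:
  47/12 239/60 77/18
  277/80 369/100 941/240
  691/240 279/100 761/240
  43/18 12/5 91/36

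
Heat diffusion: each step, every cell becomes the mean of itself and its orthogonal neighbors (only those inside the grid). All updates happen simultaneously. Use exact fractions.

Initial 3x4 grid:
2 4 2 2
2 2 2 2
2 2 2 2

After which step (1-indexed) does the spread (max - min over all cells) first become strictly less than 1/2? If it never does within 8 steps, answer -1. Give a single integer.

Step 1: max=8/3, min=2, spread=2/3
Step 2: max=151/60, min=2, spread=31/60
Step 3: max=1291/540, min=2, spread=211/540
  -> spread < 1/2 first at step 3
Step 4: max=124897/54000, min=1847/900, spread=14077/54000
Step 5: max=1112407/486000, min=111683/54000, spread=5363/24300
Step 6: max=32900809/14580000, min=62869/30000, spread=93859/583200
Step 7: max=1959874481/874800000, min=102536467/48600000, spread=4568723/34992000
Step 8: max=116756435629/52488000000, min=3097618889/1458000000, spread=8387449/83980800

Answer: 3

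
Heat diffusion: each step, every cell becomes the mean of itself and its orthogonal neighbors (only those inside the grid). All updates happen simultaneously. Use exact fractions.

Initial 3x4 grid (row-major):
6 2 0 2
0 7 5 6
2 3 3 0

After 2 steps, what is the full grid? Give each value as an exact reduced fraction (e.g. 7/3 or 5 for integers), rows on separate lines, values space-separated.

Answer: 61/18 181/60 193/60 49/18
689/240 377/100 317/100 787/240
55/18 347/120 137/40 3

Derivation:
After step 1:
  8/3 15/4 9/4 8/3
  15/4 17/5 21/5 13/4
  5/3 15/4 11/4 3
After step 2:
  61/18 181/60 193/60 49/18
  689/240 377/100 317/100 787/240
  55/18 347/120 137/40 3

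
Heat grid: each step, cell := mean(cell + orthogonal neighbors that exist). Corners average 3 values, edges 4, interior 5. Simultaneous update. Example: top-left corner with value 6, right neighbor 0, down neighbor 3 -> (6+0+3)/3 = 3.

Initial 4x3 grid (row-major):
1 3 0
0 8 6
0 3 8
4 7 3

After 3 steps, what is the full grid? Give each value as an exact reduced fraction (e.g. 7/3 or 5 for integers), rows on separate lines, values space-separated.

Answer: 265/108 5783/1800 265/72
10561/3600 10543/3000 5287/1200
11531/3600 25741/6000 5677/1200
8077/2160 61649/14400 1223/240

Derivation:
After step 1:
  4/3 3 3
  9/4 4 11/2
  7/4 26/5 5
  11/3 17/4 6
After step 2:
  79/36 17/6 23/6
  7/3 399/100 35/8
  193/60 101/25 217/40
  29/9 1147/240 61/12
After step 3:
  265/108 5783/1800 265/72
  10561/3600 10543/3000 5287/1200
  11531/3600 25741/6000 5677/1200
  8077/2160 61649/14400 1223/240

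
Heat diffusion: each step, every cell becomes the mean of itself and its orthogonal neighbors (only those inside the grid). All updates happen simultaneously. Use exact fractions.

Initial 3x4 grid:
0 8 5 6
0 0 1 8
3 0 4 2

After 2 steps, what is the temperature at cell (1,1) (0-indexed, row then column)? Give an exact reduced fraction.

Step 1: cell (1,1) = 9/5
Step 2: cell (1,1) = 223/100
Full grid after step 2:
  20/9 763/240 1091/240 187/36
  373/240 223/100 82/25 377/80
  7/6 63/40 353/120 32/9

Answer: 223/100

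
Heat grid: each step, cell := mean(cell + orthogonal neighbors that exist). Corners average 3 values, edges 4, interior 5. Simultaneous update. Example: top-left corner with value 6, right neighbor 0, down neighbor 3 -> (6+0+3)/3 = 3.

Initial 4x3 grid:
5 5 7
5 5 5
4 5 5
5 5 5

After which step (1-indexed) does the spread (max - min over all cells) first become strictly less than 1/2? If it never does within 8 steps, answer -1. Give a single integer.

Step 1: max=17/3, min=14/3, spread=1
Step 2: max=50/9, min=569/120, spread=293/360
Step 3: max=581/108, min=5189/1080, spread=23/40
Step 4: max=343393/64800, min=156959/32400, spread=131/288
  -> spread < 1/2 first at step 4
Step 5: max=20353157/3888000, min=4740923/972000, spread=30877/86400
Step 6: max=1211246383/233280000, min=2236109/455625, spread=98309/345600
Step 7: max=72220494197/13996800000, min=8631490309/1749600000, spread=14082541/62208000
Step 8: max=4313074674223/839808000000, min=520080014231/104976000000, spread=135497387/746496000

Answer: 4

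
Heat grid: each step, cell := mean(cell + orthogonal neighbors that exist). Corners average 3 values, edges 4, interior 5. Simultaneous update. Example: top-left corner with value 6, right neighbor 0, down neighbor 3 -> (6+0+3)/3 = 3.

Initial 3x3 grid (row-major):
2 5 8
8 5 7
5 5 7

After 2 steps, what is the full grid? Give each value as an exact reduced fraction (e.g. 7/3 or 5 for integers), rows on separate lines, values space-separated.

Answer: 5 17/3 221/36
11/2 113/20 103/16
11/2 143/24 223/36

Derivation:
After step 1:
  5 5 20/3
  5 6 27/4
  6 11/2 19/3
After step 2:
  5 17/3 221/36
  11/2 113/20 103/16
  11/2 143/24 223/36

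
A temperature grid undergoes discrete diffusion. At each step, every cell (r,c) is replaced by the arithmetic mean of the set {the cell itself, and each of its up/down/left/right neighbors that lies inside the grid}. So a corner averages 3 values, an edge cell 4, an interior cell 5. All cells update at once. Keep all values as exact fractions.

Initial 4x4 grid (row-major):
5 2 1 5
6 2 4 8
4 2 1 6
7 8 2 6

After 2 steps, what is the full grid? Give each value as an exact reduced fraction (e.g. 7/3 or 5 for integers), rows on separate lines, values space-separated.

After step 1:
  13/3 5/2 3 14/3
  17/4 16/5 16/5 23/4
  19/4 17/5 3 21/4
  19/3 19/4 17/4 14/3
After step 2:
  133/36 391/120 401/120 161/36
  62/15 331/100 363/100 283/60
  281/60 191/50 191/50 14/3
  95/18 281/60 25/6 85/18

Answer: 133/36 391/120 401/120 161/36
62/15 331/100 363/100 283/60
281/60 191/50 191/50 14/3
95/18 281/60 25/6 85/18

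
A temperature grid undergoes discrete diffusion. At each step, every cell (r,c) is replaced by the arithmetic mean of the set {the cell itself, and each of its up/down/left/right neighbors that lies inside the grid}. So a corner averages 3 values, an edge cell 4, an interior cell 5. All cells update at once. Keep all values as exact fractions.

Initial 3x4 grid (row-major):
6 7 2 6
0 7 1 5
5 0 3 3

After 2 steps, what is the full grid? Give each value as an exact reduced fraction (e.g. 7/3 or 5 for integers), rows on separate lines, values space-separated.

After step 1:
  13/3 11/2 4 13/3
  9/2 3 18/5 15/4
  5/3 15/4 7/4 11/3
After step 2:
  43/9 101/24 523/120 145/36
  27/8 407/100 161/50 307/80
  119/36 61/24 383/120 55/18

Answer: 43/9 101/24 523/120 145/36
27/8 407/100 161/50 307/80
119/36 61/24 383/120 55/18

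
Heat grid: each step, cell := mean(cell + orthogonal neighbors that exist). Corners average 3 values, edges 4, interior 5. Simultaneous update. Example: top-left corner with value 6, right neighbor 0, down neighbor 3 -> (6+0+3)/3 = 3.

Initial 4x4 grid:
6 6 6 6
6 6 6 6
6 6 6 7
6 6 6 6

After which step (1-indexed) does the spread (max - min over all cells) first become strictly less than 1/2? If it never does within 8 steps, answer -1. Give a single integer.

Step 1: max=19/3, min=6, spread=1/3
  -> spread < 1/2 first at step 1
Step 2: max=751/120, min=6, spread=31/120
Step 3: max=6691/1080, min=6, spread=211/1080
Step 4: max=664843/108000, min=6, spread=16843/108000
Step 5: max=5970643/972000, min=54079/9000, spread=130111/972000
Step 6: max=178602367/29160000, min=3247159/540000, spread=3255781/29160000
Step 7: max=5349153691/874800000, min=3251107/540000, spread=82360351/874800000
Step 8: max=160215316891/26244000000, min=585706441/97200000, spread=2074577821/26244000000

Answer: 1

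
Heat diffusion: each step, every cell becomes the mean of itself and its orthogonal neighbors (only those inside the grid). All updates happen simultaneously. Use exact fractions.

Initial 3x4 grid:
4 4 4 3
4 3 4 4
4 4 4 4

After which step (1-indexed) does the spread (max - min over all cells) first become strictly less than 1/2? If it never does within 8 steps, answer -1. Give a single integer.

Answer: 1

Derivation:
Step 1: max=4, min=11/3, spread=1/3
  -> spread < 1/2 first at step 1
Step 2: max=47/12, min=67/18, spread=7/36
Step 3: max=9307/2400, min=8113/2160, spread=2633/21600
Step 4: max=277739/72000, min=408521/108000, spread=647/8640
Step 5: max=9981461/2592000, min=29489383/7776000, spread=455/7776
Step 6: max=597740899/155520000, min=1774615397/466560000, spread=186073/4665600
Step 7: max=35843381441/9331200000, min=106613562823/27993600000, spread=1833163/55987200
Step 8: max=2148497390419/559872000000, min=6405088966757/1679616000000, spread=80806409/3359232000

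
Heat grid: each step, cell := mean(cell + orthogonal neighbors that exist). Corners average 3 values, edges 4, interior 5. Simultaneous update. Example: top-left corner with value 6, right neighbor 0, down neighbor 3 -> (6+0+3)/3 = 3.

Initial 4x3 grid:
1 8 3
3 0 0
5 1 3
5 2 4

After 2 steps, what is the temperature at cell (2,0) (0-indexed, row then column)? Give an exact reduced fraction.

Answer: 239/80

Derivation:
Step 1: cell (2,0) = 7/2
Step 2: cell (2,0) = 239/80
Full grid after step 2:
  37/12 49/15 49/18
  243/80 227/100 287/120
  239/80 131/50 87/40
  7/2 61/20 8/3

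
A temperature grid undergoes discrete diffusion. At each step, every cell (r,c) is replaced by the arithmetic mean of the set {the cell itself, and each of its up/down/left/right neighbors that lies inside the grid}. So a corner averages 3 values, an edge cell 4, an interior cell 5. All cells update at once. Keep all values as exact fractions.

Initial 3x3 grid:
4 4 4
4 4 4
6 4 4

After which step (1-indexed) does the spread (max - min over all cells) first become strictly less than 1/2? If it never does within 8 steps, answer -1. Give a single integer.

Step 1: max=14/3, min=4, spread=2/3
Step 2: max=41/9, min=4, spread=5/9
Step 3: max=473/108, min=4, spread=41/108
  -> spread < 1/2 first at step 3
Step 4: max=28051/6480, min=731/180, spread=347/1296
Step 5: max=1662137/388800, min=7357/1800, spread=2921/15552
Step 6: max=99140539/23328000, min=889483/216000, spread=24611/186624
Step 7: max=5917442033/1399680000, min=20096741/4860000, spread=207329/2239488
Step 8: max=353953152451/83980800000, min=1075601599/259200000, spread=1746635/26873856

Answer: 3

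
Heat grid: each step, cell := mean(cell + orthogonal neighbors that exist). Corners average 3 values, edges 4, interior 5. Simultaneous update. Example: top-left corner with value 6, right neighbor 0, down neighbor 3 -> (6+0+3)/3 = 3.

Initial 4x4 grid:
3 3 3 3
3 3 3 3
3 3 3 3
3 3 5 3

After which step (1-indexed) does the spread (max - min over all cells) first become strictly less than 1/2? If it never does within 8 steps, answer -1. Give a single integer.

Answer: 3

Derivation:
Step 1: max=11/3, min=3, spread=2/3
Step 2: max=211/60, min=3, spread=31/60
Step 3: max=1831/540, min=3, spread=211/540
  -> spread < 1/2 first at step 3
Step 4: max=178843/54000, min=3, spread=16843/54000
Step 5: max=1596643/486000, min=13579/4500, spread=130111/486000
Step 6: max=47382367/14580000, min=817159/270000, spread=3255781/14580000
Step 7: max=1412553691/437400000, min=821107/270000, spread=82360351/437400000
Step 8: max=42117316891/13122000000, min=148306441/48600000, spread=2074577821/13122000000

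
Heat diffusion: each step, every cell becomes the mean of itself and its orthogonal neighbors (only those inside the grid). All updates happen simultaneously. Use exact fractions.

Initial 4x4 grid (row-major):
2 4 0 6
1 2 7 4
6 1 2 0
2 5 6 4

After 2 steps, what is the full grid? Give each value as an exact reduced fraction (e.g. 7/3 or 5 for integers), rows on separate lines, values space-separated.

After step 1:
  7/3 2 17/4 10/3
  11/4 3 3 17/4
  5/2 16/5 16/5 5/2
  13/3 7/2 17/4 10/3
After step 2:
  85/36 139/48 151/48 71/18
  127/48 279/100 177/50 157/48
  767/240 77/25 323/100 797/240
  31/9 917/240 857/240 121/36

Answer: 85/36 139/48 151/48 71/18
127/48 279/100 177/50 157/48
767/240 77/25 323/100 797/240
31/9 917/240 857/240 121/36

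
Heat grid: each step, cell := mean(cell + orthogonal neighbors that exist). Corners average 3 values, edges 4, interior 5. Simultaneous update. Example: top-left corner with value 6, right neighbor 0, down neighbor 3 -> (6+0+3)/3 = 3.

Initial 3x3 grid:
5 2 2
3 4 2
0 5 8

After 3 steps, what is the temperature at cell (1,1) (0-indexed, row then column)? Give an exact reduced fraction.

Answer: 3373/1000

Derivation:
Step 1: cell (1,1) = 16/5
Step 2: cell (1,1) = 177/50
Step 3: cell (1,1) = 3373/1000
Full grid after step 3:
  6617/2160 45949/14400 2299/720
  1309/400 3373/1000 1459/400
  7297/2160 54149/14400 2819/720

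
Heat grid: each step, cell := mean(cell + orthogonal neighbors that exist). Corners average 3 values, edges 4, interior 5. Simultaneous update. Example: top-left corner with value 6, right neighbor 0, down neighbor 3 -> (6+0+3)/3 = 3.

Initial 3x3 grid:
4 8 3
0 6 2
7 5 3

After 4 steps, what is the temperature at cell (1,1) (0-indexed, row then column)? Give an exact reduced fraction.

Step 1: cell (1,1) = 21/5
Step 2: cell (1,1) = 449/100
Step 3: cell (1,1) = 25303/6000
Step 4: cell (1,1) = 1551641/360000
Full grid after step 4:
  95059/21600 3722843/864000 554929/129600
  1241281/288000 1551641/360000 1796609/432000
  93409/21600 3631343/864000 540229/129600

Answer: 1551641/360000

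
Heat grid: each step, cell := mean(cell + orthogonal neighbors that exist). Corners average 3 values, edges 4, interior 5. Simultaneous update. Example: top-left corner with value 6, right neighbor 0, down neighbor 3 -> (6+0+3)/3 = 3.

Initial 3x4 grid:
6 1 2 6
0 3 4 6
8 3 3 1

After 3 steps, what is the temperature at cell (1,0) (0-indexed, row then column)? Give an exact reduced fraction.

Answer: 5529/1600

Derivation:
Step 1: cell (1,0) = 17/4
Step 2: cell (1,0) = 249/80
Step 3: cell (1,0) = 5529/1600
Full grid after step 3:
  3241/1080 23363/7200 24463/7200 4193/1080
  5529/1600 3139/1000 3549/1000 5869/1600
  7477/2160 6397/1800 12019/3600 7841/2160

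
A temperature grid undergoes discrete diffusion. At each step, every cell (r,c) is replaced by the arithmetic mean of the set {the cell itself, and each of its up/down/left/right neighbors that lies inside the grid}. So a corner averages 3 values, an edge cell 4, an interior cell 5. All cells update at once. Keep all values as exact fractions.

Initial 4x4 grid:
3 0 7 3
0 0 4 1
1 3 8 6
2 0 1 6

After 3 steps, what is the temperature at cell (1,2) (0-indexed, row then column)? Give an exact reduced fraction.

Answer: 20521/6000

Derivation:
Step 1: cell (1,2) = 4
Step 2: cell (1,2) = 84/25
Step 3: cell (1,2) = 20521/6000
Full grid after step 3:
  193/120 2783/1200 11189/3600 1595/432
  323/200 2237/1000 20521/6000 27703/7200
  941/600 4839/2000 1307/375 30383/7200
  1193/720 5539/2400 25313/7200 554/135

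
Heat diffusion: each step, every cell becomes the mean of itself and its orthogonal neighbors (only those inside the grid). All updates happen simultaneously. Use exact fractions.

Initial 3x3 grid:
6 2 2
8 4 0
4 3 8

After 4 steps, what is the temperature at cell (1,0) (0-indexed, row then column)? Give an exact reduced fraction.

Answer: 1903633/432000

Derivation:
Step 1: cell (1,0) = 11/2
Step 2: cell (1,0) = 577/120
Step 3: cell (1,0) = 33839/7200
Step 4: cell (1,0) = 1903633/432000
Full grid after step 4:
  138187/32400 1624883/432000 111037/32400
  1903633/432000 1453117/360000 508711/144000
  197941/43200 3599641/864000 498023/129600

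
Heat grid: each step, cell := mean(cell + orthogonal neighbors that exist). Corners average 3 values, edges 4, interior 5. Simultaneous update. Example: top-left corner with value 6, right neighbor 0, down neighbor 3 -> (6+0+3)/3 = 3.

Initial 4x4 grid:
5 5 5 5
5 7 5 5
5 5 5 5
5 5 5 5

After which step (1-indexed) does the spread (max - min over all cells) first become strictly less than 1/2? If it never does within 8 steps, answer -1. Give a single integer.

Answer: 2

Derivation:
Step 1: max=11/2, min=5, spread=1/2
Step 2: max=136/25, min=5, spread=11/25
  -> spread < 1/2 first at step 2
Step 3: max=6367/1200, min=5, spread=367/1200
Step 4: max=28571/5400, min=1513/300, spread=1337/5400
Step 5: max=851669/162000, min=45469/9000, spread=33227/162000
Step 6: max=25514327/4860000, min=274049/54000, spread=849917/4860000
Step 7: max=762714347/145800000, min=4118533/810000, spread=21378407/145800000
Step 8: max=22836462371/4374000000, min=1238688343/243000000, spread=540072197/4374000000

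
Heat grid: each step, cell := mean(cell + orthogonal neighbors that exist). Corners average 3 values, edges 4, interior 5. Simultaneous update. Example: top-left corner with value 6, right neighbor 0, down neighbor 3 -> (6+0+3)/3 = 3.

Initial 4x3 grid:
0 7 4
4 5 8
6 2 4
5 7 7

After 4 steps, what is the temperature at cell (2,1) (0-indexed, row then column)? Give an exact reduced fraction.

Answer: 120931/24000

Derivation:
Step 1: cell (2,1) = 24/5
Step 2: cell (2,1) = 99/20
Step 3: cell (2,1) = 2007/400
Step 4: cell (2,1) = 120931/24000
Full grid after step 4:
  14261/3240 5657/1200 32237/6480
  98161/21600 598/125 55243/10800
  34619/7200 120931/24000 18847/3600
  43681/8640 300557/57600 15407/2880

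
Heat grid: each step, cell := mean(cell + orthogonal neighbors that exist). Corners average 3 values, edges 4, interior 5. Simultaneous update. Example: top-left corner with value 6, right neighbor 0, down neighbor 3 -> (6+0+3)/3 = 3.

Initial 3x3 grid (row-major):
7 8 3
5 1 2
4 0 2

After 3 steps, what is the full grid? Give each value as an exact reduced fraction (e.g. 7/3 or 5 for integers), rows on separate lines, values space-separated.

Answer: 2563/540 20213/4800 8027/2160
56489/14400 20693/6000 5083/1800
16/5 36739/14400 4847/2160

Derivation:
After step 1:
  20/3 19/4 13/3
  17/4 16/5 2
  3 7/4 4/3
After step 2:
  47/9 379/80 133/36
  1027/240 319/100 163/60
  3 557/240 61/36
After step 3:
  2563/540 20213/4800 8027/2160
  56489/14400 20693/6000 5083/1800
  16/5 36739/14400 4847/2160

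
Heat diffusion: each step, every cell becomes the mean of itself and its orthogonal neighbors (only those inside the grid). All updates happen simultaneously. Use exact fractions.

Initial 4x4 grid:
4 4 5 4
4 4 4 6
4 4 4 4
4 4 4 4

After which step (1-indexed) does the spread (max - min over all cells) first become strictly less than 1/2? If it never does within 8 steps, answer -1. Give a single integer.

Answer: 4

Derivation:
Step 1: max=5, min=4, spread=1
Step 2: max=93/20, min=4, spread=13/20
Step 3: max=1651/360, min=4, spread=211/360
Step 4: max=48241/10800, min=4, spread=5041/10800
  -> spread < 1/2 first at step 4
Step 5: max=1434643/324000, min=12079/3000, spread=130111/324000
Step 6: max=42522367/9720000, min=727159/180000, spread=3255781/9720000
Step 7: max=1266753691/291600000, min=731107/180000, spread=82360351/291600000
Step 8: max=37743316891/8748000000, min=132106441/32400000, spread=2074577821/8748000000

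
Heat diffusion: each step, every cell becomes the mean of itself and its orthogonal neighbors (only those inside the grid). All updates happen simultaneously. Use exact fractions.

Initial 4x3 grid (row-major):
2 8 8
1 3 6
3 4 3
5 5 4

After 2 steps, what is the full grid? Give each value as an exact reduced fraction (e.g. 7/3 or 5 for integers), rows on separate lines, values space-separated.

After step 1:
  11/3 21/4 22/3
  9/4 22/5 5
  13/4 18/5 17/4
  13/3 9/2 4
After step 2:
  67/18 413/80 211/36
  407/120 41/10 1259/240
  403/120 4 337/80
  145/36 493/120 17/4

Answer: 67/18 413/80 211/36
407/120 41/10 1259/240
403/120 4 337/80
145/36 493/120 17/4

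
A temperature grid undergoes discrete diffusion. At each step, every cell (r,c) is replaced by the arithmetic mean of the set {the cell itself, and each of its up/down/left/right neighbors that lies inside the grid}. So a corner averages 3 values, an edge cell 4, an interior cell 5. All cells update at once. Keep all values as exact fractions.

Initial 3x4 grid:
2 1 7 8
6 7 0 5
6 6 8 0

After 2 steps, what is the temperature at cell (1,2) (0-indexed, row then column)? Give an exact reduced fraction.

Answer: 403/100

Derivation:
Step 1: cell (1,2) = 27/5
Step 2: cell (1,2) = 403/100
Full grid after step 2:
  25/6 61/16 1219/240 167/36
  73/16 513/100 403/100 393/80
  6 81/16 1199/240 133/36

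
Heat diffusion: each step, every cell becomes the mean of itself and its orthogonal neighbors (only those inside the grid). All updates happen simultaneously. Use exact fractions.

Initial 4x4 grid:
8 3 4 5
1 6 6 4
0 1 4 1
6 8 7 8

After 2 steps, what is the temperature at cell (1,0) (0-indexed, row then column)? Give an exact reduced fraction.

Answer: 263/80

Derivation:
Step 1: cell (1,0) = 15/4
Step 2: cell (1,0) = 263/80
Full grid after step 2:
  13/3 343/80 1133/240 77/18
  263/80 21/5 41/10 1043/240
  853/240 37/10 117/25 1043/240
  73/18 1243/240 1283/240 49/9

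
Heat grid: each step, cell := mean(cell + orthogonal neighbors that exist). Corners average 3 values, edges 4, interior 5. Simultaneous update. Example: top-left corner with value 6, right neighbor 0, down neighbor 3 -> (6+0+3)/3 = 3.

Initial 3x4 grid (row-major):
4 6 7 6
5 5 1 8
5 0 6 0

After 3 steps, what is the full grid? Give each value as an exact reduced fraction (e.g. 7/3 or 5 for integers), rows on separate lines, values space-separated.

After step 1:
  5 11/2 5 7
  19/4 17/5 27/5 15/4
  10/3 4 7/4 14/3
After step 2:
  61/12 189/40 229/40 21/4
  989/240 461/100 193/50 1249/240
  145/36 749/240 949/240 61/18
After step 3:
  3343/720 6043/1200 489/100 3883/720
  64231/14400 6131/1500 3503/750 63731/14400
  4057/1080 28283/7200 25783/7200 4517/1080

Answer: 3343/720 6043/1200 489/100 3883/720
64231/14400 6131/1500 3503/750 63731/14400
4057/1080 28283/7200 25783/7200 4517/1080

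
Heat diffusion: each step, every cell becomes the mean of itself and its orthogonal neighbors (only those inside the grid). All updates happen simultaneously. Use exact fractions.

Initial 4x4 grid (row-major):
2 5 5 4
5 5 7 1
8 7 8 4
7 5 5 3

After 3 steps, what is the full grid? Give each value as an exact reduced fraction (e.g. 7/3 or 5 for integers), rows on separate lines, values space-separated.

After step 1:
  4 17/4 21/4 10/3
  5 29/5 26/5 4
  27/4 33/5 31/5 4
  20/3 6 21/4 4
After step 2:
  53/12 193/40 541/120 151/36
  431/80 537/100 529/100 62/15
  1501/240 627/100 109/20 91/20
  233/36 1471/240 429/80 53/12
After step 3:
  3511/720 239/50 2117/450 4621/1080
  12857/2400 10857/2000 14851/3000 16351/3600
  43891/7200 4421/750 10769/2000 371/80
  1697/270 43621/7200 2563/480 3439/720

Answer: 3511/720 239/50 2117/450 4621/1080
12857/2400 10857/2000 14851/3000 16351/3600
43891/7200 4421/750 10769/2000 371/80
1697/270 43621/7200 2563/480 3439/720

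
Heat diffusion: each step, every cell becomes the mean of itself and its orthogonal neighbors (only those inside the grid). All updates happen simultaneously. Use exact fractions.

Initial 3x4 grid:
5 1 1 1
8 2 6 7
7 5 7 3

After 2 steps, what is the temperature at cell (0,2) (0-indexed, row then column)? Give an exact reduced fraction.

Answer: 121/40

Derivation:
Step 1: cell (0,2) = 9/4
Step 2: cell (0,2) = 121/40
Full grid after step 2:
  149/36 407/120 121/40 19/6
  637/120 22/5 83/20 1051/240
  209/36 647/120 623/120 91/18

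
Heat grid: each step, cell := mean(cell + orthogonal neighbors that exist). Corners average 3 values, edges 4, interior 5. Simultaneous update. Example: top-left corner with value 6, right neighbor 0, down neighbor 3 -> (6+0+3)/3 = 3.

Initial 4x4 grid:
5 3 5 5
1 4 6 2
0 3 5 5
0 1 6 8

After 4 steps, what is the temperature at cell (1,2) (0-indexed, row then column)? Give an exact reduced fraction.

Answer: 41671/10000

Derivation:
Step 1: cell (1,2) = 22/5
Step 2: cell (1,2) = 441/100
Step 3: cell (1,2) = 4213/1000
Step 4: cell (1,2) = 41671/10000
Full grid after step 4:
  3841/1200 1367/375 18679/4500 47873/10800
  102247/36000 102157/30000 41671/10000 54409/12000
  258577/108000 140999/45000 186299/45000 511789/108000
  914/405 323587/108000 448459/108000 3859/810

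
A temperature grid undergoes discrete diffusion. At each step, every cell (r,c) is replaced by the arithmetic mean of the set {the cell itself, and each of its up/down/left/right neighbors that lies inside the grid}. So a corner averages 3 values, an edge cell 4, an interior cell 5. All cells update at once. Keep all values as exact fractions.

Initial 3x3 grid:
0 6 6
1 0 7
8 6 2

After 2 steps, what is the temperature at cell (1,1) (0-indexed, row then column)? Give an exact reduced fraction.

Step 1: cell (1,1) = 4
Step 2: cell (1,1) = 17/5
Full grid after step 2:
  91/36 47/12 157/36
  163/48 17/5 229/48
  15/4 9/2 17/4

Answer: 17/5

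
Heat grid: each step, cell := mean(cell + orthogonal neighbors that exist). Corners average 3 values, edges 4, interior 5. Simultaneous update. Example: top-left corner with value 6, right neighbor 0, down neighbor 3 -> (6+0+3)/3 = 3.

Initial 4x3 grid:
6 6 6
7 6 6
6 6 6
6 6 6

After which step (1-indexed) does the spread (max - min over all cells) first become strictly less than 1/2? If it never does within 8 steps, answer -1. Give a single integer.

Step 1: max=19/3, min=6, spread=1/3
  -> spread < 1/2 first at step 1
Step 2: max=751/120, min=6, spread=31/120
Step 3: max=6691/1080, min=6, spread=211/1080
Step 4: max=664897/108000, min=10847/1800, spread=14077/108000
Step 5: max=5972407/972000, min=651683/108000, spread=5363/48600
Step 6: max=178700809/29160000, min=362869/60000, spread=93859/1166400
Step 7: max=10707874481/1749600000, min=588536467/97200000, spread=4568723/69984000
Step 8: max=641636435629/104976000000, min=17677618889/2916000000, spread=8387449/167961600

Answer: 1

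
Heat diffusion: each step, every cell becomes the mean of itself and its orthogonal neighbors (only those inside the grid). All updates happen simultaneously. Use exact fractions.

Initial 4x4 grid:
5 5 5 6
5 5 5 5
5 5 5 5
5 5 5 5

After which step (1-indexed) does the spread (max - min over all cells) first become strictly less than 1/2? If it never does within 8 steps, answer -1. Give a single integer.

Answer: 1

Derivation:
Step 1: max=16/3, min=5, spread=1/3
  -> spread < 1/2 first at step 1
Step 2: max=95/18, min=5, spread=5/18
Step 3: max=1121/216, min=5, spread=41/216
Step 4: max=33443/6480, min=5, spread=1043/6480
Step 5: max=997553/194400, min=5, spread=25553/194400
Step 6: max=29831459/5832000, min=90079/18000, spread=645863/5832000
Step 7: max=892441691/174960000, min=600971/120000, spread=16225973/174960000
Step 8: max=26721477983/5248800000, min=270701/54000, spread=409340783/5248800000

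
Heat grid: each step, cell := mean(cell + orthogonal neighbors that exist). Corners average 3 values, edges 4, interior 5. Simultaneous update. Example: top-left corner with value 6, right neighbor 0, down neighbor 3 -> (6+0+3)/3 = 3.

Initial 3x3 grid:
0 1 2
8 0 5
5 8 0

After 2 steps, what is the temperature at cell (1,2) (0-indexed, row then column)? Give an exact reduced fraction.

Step 1: cell (1,2) = 7/4
Step 2: cell (1,2) = 263/80
Full grid after step 2:
  7/3 649/240 31/18
  353/80 67/25 263/80
  9/2 1139/240 28/9

Answer: 263/80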